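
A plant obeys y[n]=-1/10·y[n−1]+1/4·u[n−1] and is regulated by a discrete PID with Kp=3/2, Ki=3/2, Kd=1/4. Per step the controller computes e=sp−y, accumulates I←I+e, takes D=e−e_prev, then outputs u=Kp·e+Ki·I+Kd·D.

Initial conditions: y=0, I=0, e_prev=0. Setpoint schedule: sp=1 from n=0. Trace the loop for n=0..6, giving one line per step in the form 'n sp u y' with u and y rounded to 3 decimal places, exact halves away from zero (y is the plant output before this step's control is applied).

0 1 3.250 0.000
1 1 1.859 0.813
2 1 3.738 0.384
3 1 2.890 0.896
4 1 4.029 0.633
5 1 3.503 0.944
6 1 4.193 0.781

(exact arithmetic carried between steps; '≈' marks a value shown rounded to 6 d.p. or computed from one; I and e_prev carry over from the previous line; the table rounds u and y to 3 d.p., halves away from zero)
n=0: y=0, sp=1, e=sp−y=1; I=1, D=e−e_prev=1; u=3/2·1+3/2·1+1/4·1=3.25; next y=-1/10·0+1/4·3.25=0.8125
n=1: y=0.8125, sp=1, e=sp−y=0.1875; I=1.1875, D=e−e_prev=-0.8125; u=3/2·0.1875+3/2·1.1875+1/4·(-0.8125)=1.859375; next y=-1/10·0.8125+1/4·1.859375≈0.383594
n=2: y≈0.383594, sp=1, e=sp−y≈0.616406; I≈1.803906, D=e−e_prev≈0.428906; u=3/2·0.616406+3/2·1.803906+1/4·0.428906≈3.737695; next y=-1/10·0.383594+1/4·3.737695≈0.896064
n=3: y≈0.896064, sp=1, e=sp−y≈0.103936; I≈1.907842, D=e−e_prev≈-0.512471; u=3/2·0.103936+3/2·1.907842+1/4·(-0.512471)≈2.889548; next y=-1/10·0.896064+1/4·2.889548≈0.632781
n=4: y≈0.632781, sp=1, e=sp−y≈0.367219; I≈2.275061, D=e−e_prev≈0.263284; u=3/2·0.367219+3/2·2.275061+1/4·0.263284≈4.029242; next y=-1/10·0.632781+1/4·4.029242≈0.944032
n=5: y≈0.944032, sp=1, e=sp−y≈0.055968; I≈2.331029, D=e−e_prev≈-0.311252; u=3/2·0.055968+3/2·2.331029+1/4·(-0.311252)≈3.502682; next y=-1/10·0.944032+1/4·3.502682≈0.781267
n=6: y≈0.781267, sp=1, e=sp−y≈0.218733; I≈2.549762, D=e−e_prev≈0.162765; u=3/2·0.218733+3/2·2.549762+1/4·0.162765≈4.193433; next y=-1/10·0.781267+1/4·4.193433≈0.970232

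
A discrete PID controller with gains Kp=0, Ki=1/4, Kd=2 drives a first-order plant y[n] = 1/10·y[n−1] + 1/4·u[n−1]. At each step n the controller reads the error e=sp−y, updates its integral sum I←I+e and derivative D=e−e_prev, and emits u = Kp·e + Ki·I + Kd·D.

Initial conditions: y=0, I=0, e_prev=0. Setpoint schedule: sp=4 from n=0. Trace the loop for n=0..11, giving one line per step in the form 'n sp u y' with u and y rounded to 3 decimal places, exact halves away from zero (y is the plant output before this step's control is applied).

(exact arithmetic carried between steps; '≈' marks a value shown rounded to 6 d.p. or computed from one; I and e_prev carry over from the previous line; the table rounds u and y to 3 d.p., halves away from zero)
n=0: y=0, sp=4, e=sp−y=4; I=4, D=e−e_prev=4; u=0·4+1/4·4+2·4=9; next y=1/10·0+1/4·9=2.25
n=1: y=2.25, sp=4, e=sp−y=1.75; I=5.75, D=e−e_prev=-2.25; u=0·1.75+1/4·5.75+2·(-2.25)=-3.0625; next y=1/10·2.25+1/4·(-3.0625)=-0.540625
n=2: y=-0.540625, sp=4, e=sp−y=4.540625; I=10.290625, D=e−e_prev=2.790625; u=0·4.540625+1/4·10.290625+2·2.790625≈8.153906; next y=1/10·(-0.540625)+1/4·8.153906≈1.984414
n=3: y≈1.984414, sp=4, e=sp−y≈2.015586; I≈12.306211, D=e−e_prev≈-2.525039; u=0·2.015586+1/4·12.306211+2·(-2.525039)≈-1.973525; next y=1/10·1.984414+1/4·(-1.973525)≈-0.294940
n=4: y≈-0.294940, sp=4, e=sp−y≈4.294940; I≈16.601151, D=e−e_prev≈2.279354; u=0·4.294940+1/4·16.601151+2·2.279354≈8.708996; next y=1/10·(-0.294940)+1/4·8.708996≈2.147755
n=5: y≈2.147755, sp=4, e=sp−y≈1.852245; I≈18.453396, D=e−e_prev≈-2.442695; u=0·1.852245+1/4·18.453396+2·(-2.442695)≈-0.272041; next y=1/10·2.147755+1/4·(-0.272041)≈0.146765
n=6: y≈0.146765, sp=4, e=sp−y≈3.853235; I≈22.306631, D=e−e_prev≈2.000990; u=0·3.853235+1/4·22.306631+2·2.000990≈9.578637; next y=1/10·0.146765+1/4·9.578637≈2.409336
n=7: y≈2.409336, sp=4, e=sp−y≈1.590664; I≈23.897295, D=e−e_prev≈-2.262570; u=0·1.590664+1/4·23.897295+2·(-2.262570)≈1.449183; next y=1/10·2.409336+1/4·1.449183≈0.603229
n=8: y≈0.603229, sp=4, e=sp−y≈3.396771; I≈27.294066, D=e−e_prev≈1.806106; u=0·3.396771+1/4·27.294066+2·1.806106≈10.435729; next y=1/10·0.603229+1/4·10.435729≈2.669255
n=9: y≈2.669255, sp=4, e=sp−y≈1.330745; I≈28.624810, D=e−e_prev≈-2.066026; u=0·1.330745+1/4·28.624810+2·(-2.066026)≈3.024151; next y=1/10·2.669255+1/4·3.024151≈1.022963
n=10: y≈1.022963, sp=4, e=sp−y≈2.977037; I≈31.601847, D=e−e_prev≈1.646292; u=0·2.977037+1/4·31.601847+2·1.646292≈11.193046; next y=1/10·1.022963+1/4·11.193046≈2.900558
n=11: y≈2.900558, sp=4, e=sp−y≈1.099442; I≈32.701289, D=e−e_prev≈-1.877595; u=0·1.099442+1/4·32.701289+2·(-1.877595)≈4.420133; next y=1/10·2.900558+1/4·4.420133≈1.395089

0 4 9.000 0.000
1 4 -3.063 2.250
2 4 8.154 -0.541
3 4 -1.974 1.984
4 4 8.709 -0.295
5 4 -0.272 2.148
6 4 9.579 0.147
7 4 1.449 2.409
8 4 10.436 0.603
9 4 3.024 2.669
10 4 11.193 1.023
11 4 4.420 2.901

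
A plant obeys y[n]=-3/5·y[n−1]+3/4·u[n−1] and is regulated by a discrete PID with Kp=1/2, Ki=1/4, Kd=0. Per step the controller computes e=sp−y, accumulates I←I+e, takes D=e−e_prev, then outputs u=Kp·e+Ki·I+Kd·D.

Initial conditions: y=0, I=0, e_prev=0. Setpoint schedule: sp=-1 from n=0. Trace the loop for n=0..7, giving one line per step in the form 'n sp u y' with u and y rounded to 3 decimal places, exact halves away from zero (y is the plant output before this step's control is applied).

(exact arithmetic carried between steps; '≈' marks a value shown rounded to 6 d.p. or computed from one; I and e_prev carry over from the previous line; the table rounds u and y to 3 d.p., halves away from zero)
n=0: y=0, sp=-1, e=sp−y=-1; I=-1, D=e−e_prev=-1; u=1/2·(-1)+1/4·(-1)+0·(-1)=-0.75; next y=-3/5·0+3/4·(-0.75)=-0.5625
n=1: y=-0.5625, sp=-1, e=sp−y=-0.4375; I=-1.4375, D=e−e_prev=0.5625; u=1/2·(-0.4375)+1/4·(-1.4375)+0·0.5625=-0.578125; next y=-3/5·(-0.5625)+3/4·(-0.578125)≈-0.096094
n=2: y≈-0.096094, sp=-1, e=sp−y≈-0.903906; I≈-2.341406, D=e−e_prev≈-0.466406; u=1/2·(-0.903906)+1/4·(-2.341406)+0·(-0.466406)≈-1.037305; next y=-3/5·(-0.096094)+3/4·(-1.037305)≈-0.720322
n=3: y≈-0.720322, sp=-1, e=sp−y≈-0.279678; I≈-2.621084, D=e−e_prev≈0.624229; u=1/2·(-0.279678)+1/4·(-2.621084)+0·0.624229≈-0.795110; next y=-3/5·(-0.720322)+3/4·(-0.795110)≈-0.164139
n=4: y≈-0.164139, sp=-1, e=sp−y≈-0.835861; I≈-3.456945, D=e−e_prev≈-0.556183; u=1/2·(-0.835861)+1/4·(-3.456945)+0·(-0.556183)≈-1.282167; next y=-3/5·(-0.164139)+3/4·(-1.282167)≈-0.863142
n=5: y≈-0.863142, sp=-1, e=sp−y≈-0.136858; I≈-3.593803, D=e−e_prev≈0.699003; u=1/2·(-0.136858)+1/4·(-3.593803)+0·0.699003≈-0.966880; next y=-3/5·(-0.863142)+3/4·(-0.966880)≈-0.207275
n=6: y≈-0.207275, sp=-1, e=sp−y≈-0.792725; I≈-4.386528, D=e−e_prev≈-0.655867; u=1/2·(-0.792725)+1/4·(-4.386528)+0·(-0.655867)≈-1.492995; next y=-3/5·(-0.207275)+3/4·(-1.492995)≈-0.995381
n=7: y≈-0.995381, sp=-1, e=sp−y≈-0.004619; I≈-4.391147, D=e−e_prev≈0.788106; u=1/2·(-0.004619)+1/4·(-4.391147)+0·0.788106≈-1.100096; next y=-3/5·(-0.995381)+3/4·(-1.100096)≈-0.227844

0 -1 -0.750 0.000
1 -1 -0.578 -0.563
2 -1 -1.037 -0.096
3 -1 -0.795 -0.720
4 -1 -1.282 -0.164
5 -1 -0.967 -0.863
6 -1 -1.493 -0.207
7 -1 -1.100 -0.995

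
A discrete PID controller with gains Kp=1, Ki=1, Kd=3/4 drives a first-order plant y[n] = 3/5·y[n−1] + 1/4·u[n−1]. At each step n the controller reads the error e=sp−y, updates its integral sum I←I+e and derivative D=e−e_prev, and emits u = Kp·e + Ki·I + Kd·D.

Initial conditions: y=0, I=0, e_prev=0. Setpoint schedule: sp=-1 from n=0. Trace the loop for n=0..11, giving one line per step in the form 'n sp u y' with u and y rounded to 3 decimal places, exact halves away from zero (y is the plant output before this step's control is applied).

(exact arithmetic carried between steps; '≈' marks a value shown rounded to 6 d.p. or computed from one; I and e_prev carry over from the previous line; the table rounds u and y to 3 d.p., halves away from zero)
n=0: y=0, sp=-1, e=sp−y=-1; I=-1, D=e−e_prev=-1; u=1·(-1)+1·(-1)+3/4·(-1)=-2.75; next y=3/5·0+1/4·(-2.75)=-0.6875
n=1: y=-0.6875, sp=-1, e=sp−y=-0.3125; I=-1.3125, D=e−e_prev=0.6875; u=1·(-0.3125)+1·(-1.3125)+3/4·0.6875=-1.109375; next y=3/5·(-0.6875)+1/4·(-1.109375)≈-0.689844
n=2: y≈-0.689844, sp=-1, e=sp−y≈-0.310156; I≈-1.622656, D=e−e_prev≈0.002344; u=1·(-0.310156)+1·(-1.622656)+3/4·0.002344≈-1.931055; next y=3/5·(-0.689844)+1/4·(-1.931055)≈-0.896670
n=3: y≈-0.896670, sp=-1, e=sp−y≈-0.103330; I≈-1.725986, D=e−e_prev≈0.206826; u=1·(-0.103330)+1·(-1.725986)+3/4·0.206826≈-1.674197; next y=3/5·(-0.896670)+1/4·(-1.674197)≈-0.956551
n=4: y≈-0.956551, sp=-1, e=sp−y≈-0.043449; I≈-1.769435, D=e−e_prev≈0.059881; u=1·(-0.043449)+1·(-1.769435)+3/4·0.059881≈-1.767973; next y=3/5·(-0.956551)+1/4·(-1.767973)≈-1.015924
n=5: y≈-1.015924, sp=-1, e=sp−y≈0.015924; I≈-1.753511, D=e−e_prev≈0.059373; u=1·0.015924+1·(-1.753511)+3/4·0.059373≈-1.693058; next y=3/5·(-1.015924)+1/4·(-1.693058)≈-1.032819
n=6: y≈-1.032819, sp=-1, e=sp−y≈0.032819; I≈-1.720692, D=e−e_prev≈0.016895; u=1·0.032819+1·(-1.720692)+3/4·0.016895≈-1.675203; next y=3/5·(-1.032819)+1/4·(-1.675203)≈-1.038492
n=7: y≈-1.038492, sp=-1, e=sp−y≈0.038492; I≈-1.682201, D=e−e_prev≈0.005673; u=1·0.038492+1·(-1.682201)+3/4·0.005673≈-1.639454; next y=3/5·(-1.038492)+1/4·(-1.639454)≈-1.032959
n=8: y≈-1.032959, sp=-1, e=sp−y≈0.032959; I≈-1.649242, D=e−e_prev≈-0.005533; u=1·0.032959+1·(-1.649242)+3/4·(-0.005533)≈-1.620433; next y=3/5·(-1.032959)+1/4·(-1.620433)≈-1.024883
n=9: y≈-1.024883, sp=-1, e=sp−y≈0.024883; I≈-1.624358, D=e−e_prev≈-0.008075; u=1·0.024883+1·(-1.624358)+3/4·(-0.008075)≈-1.605531; next y=3/5·(-1.024883)+1/4·(-1.605531)≈-1.016313
n=10: y≈-1.016313, sp=-1, e=sp−y≈0.016313; I≈-1.608046, D=e−e_prev≈-0.008571; u=1·0.016313+1·(-1.608046)+3/4·(-0.008571)≈-1.598161; next y=3/5·(-1.016313)+1/4·(-1.598161)≈-1.009328
n=11: y≈-1.009328, sp=-1, e=sp−y≈0.009328; I≈-1.598718, D=e−e_prev≈-0.006985; u=1·0.009328+1·(-1.598718)+3/4·(-0.006985)≈-1.594629; next y=3/5·(-1.009328)+1/4·(-1.594629)≈-1.004254

0 -1 -2.750 0.000
1 -1 -1.109 -0.688
2 -1 -1.931 -0.690
3 -1 -1.674 -0.897
4 -1 -1.768 -0.957
5 -1 -1.693 -1.016
6 -1 -1.675 -1.033
7 -1 -1.639 -1.038
8 -1 -1.620 -1.033
9 -1 -1.606 -1.025
10 -1 -1.598 -1.016
11 -1 -1.595 -1.009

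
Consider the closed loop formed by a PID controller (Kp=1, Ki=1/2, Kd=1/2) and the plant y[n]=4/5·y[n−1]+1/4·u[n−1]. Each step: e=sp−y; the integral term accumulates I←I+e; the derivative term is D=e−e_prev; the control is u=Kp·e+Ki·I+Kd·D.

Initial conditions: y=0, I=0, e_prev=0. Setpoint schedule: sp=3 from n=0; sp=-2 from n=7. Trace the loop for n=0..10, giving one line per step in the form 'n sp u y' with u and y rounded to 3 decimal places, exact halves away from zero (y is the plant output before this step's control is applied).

0 3 6.000 0.000
1 3 3.000 1.500
2 3 3.600 1.950
3 3 3.330 2.460
4 3 3.174 2.801
5 3 2.977 3.034
6 3 2.802 3.171
7 -2 -7.347 3.238
8 -2 -2.464 0.753
9 -2 -3.550 -0.014
10 -2 -3.157 -0.898

(exact arithmetic carried between steps; '≈' marks a value shown rounded to 6 d.p. or computed from one; I and e_prev carry over from the previous line; the table rounds u and y to 3 d.p., halves away from zero)
n=0: y=0, sp=3, e=sp−y=3; I=3, D=e−e_prev=3; u=1·3+1/2·3+1/2·3=6; next y=4/5·0+1/4·6=1.5
n=1: y=1.5, sp=3, e=sp−y=1.5; I=4.5, D=e−e_prev=-1.5; u=1·1.5+1/2·4.5+1/2·(-1.5)=3; next y=4/5·1.5+1/4·3=1.95
n=2: y=1.95, sp=3, e=sp−y=1.05; I=5.55, D=e−e_prev=-0.45; u=1·1.05+1/2·5.55+1/2·(-0.45)=3.6; next y=4/5·1.95+1/4·3.6=2.46
n=3: y=2.46, sp=3, e=sp−y=0.54; I=6.09, D=e−e_prev=-0.51; u=1·0.54+1/2·6.09+1/2·(-0.51)=3.33; next y=4/5·2.46+1/4·3.33=2.8005
n=4: y=2.8005, sp=3, e=sp−y=0.1995; I=6.2895, D=e−e_prev=-0.3405; u=1·0.1995+1/2·6.2895+1/2·(-0.3405)=3.174; next y=4/5·2.8005+1/4·3.174=3.0339
n=5: y=3.0339, sp=3, e=sp−y=-0.0339; I=6.2556, D=e−e_prev=-0.2334; u=1·(-0.0339)+1/2·6.2556+1/2·(-0.2334)=2.9772; next y=4/5·3.0339+1/4·2.9772=3.17142
n=6: y=3.17142, sp=3, e=sp−y=-0.17142; I=6.08418, D=e−e_prev=-0.13752; u=1·(-0.17142)+1/2·6.08418+1/2·(-0.13752)=2.80191; next y=4/5·3.17142+1/4·2.80191≈3.237614
n=7: y≈3.237614, sp=-2, e=sp−y≈-5.237614; I≈0.846567, D=e−e_prev≈-5.066194; u=1·(-5.237614)+1/2·0.846567+1/2·(-5.066194)≈-7.347427; next y=4/5·3.237614+1/4·(-7.347427)≈0.753234
n=8: y≈0.753234, sp=-2, e=sp−y≈-2.753234; I≈-1.906668, D=e−e_prev≈2.484379; u=1·(-2.753234)+1/2·(-1.906668)+1/2·2.484379≈-2.464378; next y=4/5·0.753234+1/4·(-2.464378)≈-0.013507
n=9: y≈-0.013507, sp=-2, e=sp−y≈-1.986493; I≈-3.893160, D=e−e_prev≈0.766741; u=1·(-1.986493)+1/2·(-3.893160)+1/2·0.766741≈-3.549702; next y=4/5·(-0.013507)+1/4·(-3.549702)≈-0.898231
n=10: y≈-0.898231, sp=-2, e=sp−y≈-1.101769; I≈-4.994929, D=e−e_prev≈0.884724; u=1·(-1.101769)+1/2·(-4.994929)+1/2·0.884724≈-3.156871; next y=4/5·(-0.898231)+1/4·(-3.156871)≈-1.507803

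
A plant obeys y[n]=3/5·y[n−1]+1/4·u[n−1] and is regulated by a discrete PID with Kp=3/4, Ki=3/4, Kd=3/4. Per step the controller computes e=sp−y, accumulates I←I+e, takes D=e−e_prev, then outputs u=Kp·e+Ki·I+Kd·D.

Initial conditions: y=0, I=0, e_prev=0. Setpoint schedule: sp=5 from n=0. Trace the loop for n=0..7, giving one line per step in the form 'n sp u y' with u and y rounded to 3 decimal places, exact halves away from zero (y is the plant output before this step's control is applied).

0 5 11.250 0.000
1 5 4.922 2.813
2 5 8.435 2.918
3 5 7.957 3.859
4 5 8.516 4.305
5 5 8.456 4.712
6 5 8.461 4.941
7 5 8.365 5.080

(exact arithmetic carried between steps; '≈' marks a value shown rounded to 6 d.p. or computed from one; I and e_prev carry over from the previous line; the table rounds u and y to 3 d.p., halves away from zero)
n=0: y=0, sp=5, e=sp−y=5; I=5, D=e−e_prev=5; u=3/4·5+3/4·5+3/4·5=11.25; next y=3/5·0+1/4·11.25=2.8125
n=1: y=2.8125, sp=5, e=sp−y=2.1875; I=7.1875, D=e−e_prev=-2.8125; u=3/4·2.1875+3/4·7.1875+3/4·(-2.8125)=4.921875; next y=3/5·2.8125+1/4·4.921875≈2.917969
n=2: y≈2.917969, sp=5, e=sp−y≈2.082031; I≈9.269531, D=e−e_prev≈-0.105469; u=3/4·2.082031+3/4·9.269531+3/4·(-0.105469)≈8.434570; next y=3/5·2.917969+1/4·8.434570≈3.859424
n=3: y≈3.859424, sp=5, e=sp−y≈1.140576; I≈10.410107, D=e−e_prev≈-0.941455; u=3/4·1.140576+3/4·10.410107+3/4·(-0.941455)≈7.956921; next y=3/5·3.859424+1/4·7.956921≈4.304885
n=4: y≈4.304885, sp=5, e=sp−y≈0.695115; I≈11.105223, D=e−e_prev≈-0.445461; u=3/4·0.695115+3/4·11.105223+3/4·(-0.445461)≈8.516158; next y=3/5·4.304885+1/4·8.516158≈4.711970
n=5: y≈4.711970, sp=5, e=sp−y≈0.288030; I≈11.393252, D=e−e_prev≈-0.407086; u=3/4·0.288030+3/4·11.393252+3/4·(-0.407086)≈8.455647; next y=3/5·4.711970+1/4·8.455647≈4.941094
n=6: y≈4.941094, sp=5, e=sp−y≈0.058906; I≈11.452158, D=e−e_prev≈-0.229124; u=3/4·0.058906+3/4·11.452158+3/4·(-0.229124)≈8.461456; next y=3/5·4.941094+1/4·8.461456≈5.080020
n=7: y≈5.080020, sp=5, e=sp−y≈-0.080020; I≈11.372138, D=e−e_prev≈-0.138926; u=3/4·(-0.080020)+3/4·11.372138+3/4·(-0.138926)≈8.364894; next y=3/5·5.080020+1/4·8.364894≈5.139236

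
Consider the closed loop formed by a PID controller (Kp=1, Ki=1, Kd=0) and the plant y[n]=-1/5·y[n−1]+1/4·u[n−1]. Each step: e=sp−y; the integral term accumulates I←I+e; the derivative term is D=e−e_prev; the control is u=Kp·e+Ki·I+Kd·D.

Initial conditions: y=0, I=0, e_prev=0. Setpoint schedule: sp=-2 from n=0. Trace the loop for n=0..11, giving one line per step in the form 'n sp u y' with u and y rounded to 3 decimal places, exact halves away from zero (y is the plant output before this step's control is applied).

0 -2 -4.000 0.000
1 -2 -4.000 -1.000
2 -2 -5.400 -0.800
3 -2 -5.820 -1.190
4 -2 -6.576 -1.217
5 -2 -6.992 -1.401
6 -2 -7.457 -1.468
7 -2 -7.783 -1.571
8 -2 -8.091 -1.632
9 -2 -8.330 -1.696
10 -2 -8.540 -1.743
11 -2 -8.710 -1.786

(exact arithmetic carried between steps; '≈' marks a value shown rounded to 6 d.p. or computed from one; I and e_prev carry over from the previous line; the table rounds u and y to 3 d.p., halves away from zero)
n=0: y=0, sp=-2, e=sp−y=-2; I=-2, D=e−e_prev=-2; u=1·(-2)+1·(-2)+0·(-2)=-4; next y=-1/5·0+1/4·(-4)=-1
n=1: y=-1, sp=-2, e=sp−y=-1; I=-3, D=e−e_prev=1; u=1·(-1)+1·(-3)+0·1=-4; next y=-1/5·(-1)+1/4·(-4)=-0.8
n=2: y=-0.8, sp=-2, e=sp−y=-1.2; I=-4.2, D=e−e_prev=-0.2; u=1·(-1.2)+1·(-4.2)+0·(-0.2)=-5.4; next y=-1/5·(-0.8)+1/4·(-5.4)=-1.19
n=3: y=-1.19, sp=-2, e=sp−y=-0.81; I=-5.01, D=e−e_prev=0.39; u=1·(-0.81)+1·(-5.01)+0·0.39=-5.82; next y=-1/5·(-1.19)+1/4·(-5.82)=-1.217
n=4: y=-1.217, sp=-2, e=sp−y=-0.783; I=-5.793, D=e−e_prev=0.027; u=1·(-0.783)+1·(-5.793)+0·0.027=-6.576; next y=-1/5·(-1.217)+1/4·(-6.576)=-1.4006
n=5: y=-1.4006, sp=-2, e=sp−y=-0.5994; I=-6.3924, D=e−e_prev=0.1836; u=1·(-0.5994)+1·(-6.3924)+0·0.1836=-6.9918; next y=-1/5·(-1.4006)+1/4·(-6.9918)=-1.46783
n=6: y=-1.46783, sp=-2, e=sp−y=-0.53217; I=-6.92457, D=e−e_prev=0.06723; u=1·(-0.53217)+1·(-6.92457)+0·0.06723=-7.45674; next y=-1/5·(-1.46783)+1/4·(-7.45674)=-1.570619
n=7: y=-1.570619, sp=-2, e=sp−y=-0.429381; I=-7.353951, D=e−e_prev=0.102789; u=1·(-0.429381)+1·(-7.353951)+0·0.102789=-7.783332; next y=-1/5·(-1.570619)+1/4·(-7.783332)≈-1.631709
n=8: y≈-1.631709, sp=-2, e=sp−y≈-0.368291; I≈-7.722242, D=e−e_prev≈0.061090; u=1·(-0.368291)+1·(-7.722242)+0·0.061090≈-8.090533; next y=-1/5·(-1.631709)+1/4·(-8.090533)≈-1.696291
n=9: y≈-1.696291, sp=-2, e=sp−y≈-0.303709; I≈-8.025950, D=e−e_prev≈0.064582; u=1·(-0.303709)+1·(-8.025950)+0·0.064582≈-8.329659; next y=-1/5·(-1.696291)+1/4·(-8.329659)≈-1.743157
n=10: y≈-1.743157, sp=-2, e=sp−y≈-0.256843; I≈-8.282794, D=e−e_prev≈0.046865; u=1·(-0.256843)+1·(-8.282794)+0·0.046865≈-8.539637; next y=-1/5·(-1.743157)+1/4·(-8.539637)≈-1.786278
n=11: y≈-1.786278, sp=-2, e=sp−y≈-0.213722; I≈-8.496516, D=e−e_prev≈0.043122; u=1·(-0.213722)+1·(-8.496516)+0·0.043122≈-8.710238; next y=-1/5·(-1.786278)+1/4·(-8.710238)≈-1.820304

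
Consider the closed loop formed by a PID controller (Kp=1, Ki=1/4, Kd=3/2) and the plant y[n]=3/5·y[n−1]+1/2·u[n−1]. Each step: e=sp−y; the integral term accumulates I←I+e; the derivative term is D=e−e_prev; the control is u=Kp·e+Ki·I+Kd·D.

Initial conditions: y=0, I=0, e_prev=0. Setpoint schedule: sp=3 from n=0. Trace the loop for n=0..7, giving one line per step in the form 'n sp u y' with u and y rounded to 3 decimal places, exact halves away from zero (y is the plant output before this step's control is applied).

(exact arithmetic carried between steps; '≈' marks a value shown rounded to 6 d.p. or computed from one; I and e_prev carry over from the previous line; the table rounds u and y to 3 d.p., halves away from zero)
n=0: y=0, sp=3, e=sp−y=3; I=3, D=e−e_prev=3; u=1·3+1/4·3+3/2·3=8.25; next y=3/5·0+1/2·8.25=4.125
n=1: y=4.125, sp=3, e=sp−y=-1.125; I=1.875, D=e−e_prev=-4.125; u=1·(-1.125)+1/4·1.875+3/2·(-4.125)=-6.84375; next y=3/5·4.125+1/2·(-6.84375)=-0.946875
n=2: y=-0.946875, sp=3, e=sp−y=3.946875; I=5.821875, D=e−e_prev=5.071875; u=1·3.946875+1/4·5.821875+3/2·5.071875≈13.010156; next y=3/5·(-0.946875)+1/2·13.010156≈5.936953
n=3: y≈5.936953, sp=3, e=sp−y≈-2.936953; I≈2.884922, D=e−e_prev≈-6.883828; u=1·(-2.936953)+1/4·2.884922+3/2·(-6.883828)≈-12.541465; next y=3/5·5.936953+1/2·(-12.541465)≈-2.708561
n=4: y≈-2.708561, sp=3, e=sp−y≈5.708561; I≈8.593482, D=e−e_prev≈8.645514; u=1·5.708561+1/4·8.593482+3/2·8.645514≈20.825202; next y=3/5·(-2.708561)+1/2·20.825202≈8.787465
n=5: y≈8.787465, sp=3, e=sp−y≈-5.787465; I≈2.806018, D=e−e_prev≈-11.496025; u=1·(-5.787465)+1/4·2.806018+3/2·(-11.496025)≈-22.329998; next y=3/5·8.787465+1/2·(-22.329998)≈-5.892520
n=6: y≈-5.892520, sp=3, e=sp−y≈8.892520; I≈11.698538, D=e−e_prev≈14.679985; u=1·8.892520+1/4·11.698538+3/2·14.679985≈33.837131; next y=3/5·(-5.892520)+1/2·33.837131≈13.383054
n=7: y≈13.383054, sp=3, e=sp−y≈-10.383054; I≈1.315484, D=e−e_prev≈-19.275574; u=1·(-10.383054)+1/4·1.315484+3/2·(-19.275574)≈-38.967543; next y=3/5·13.383054+1/2·(-38.967543)≈-11.453939

0 3 8.250 0.000
1 3 -6.844 4.125
2 3 13.010 -0.947
3 3 -12.541 5.937
4 3 20.825 -2.709
5 3 -22.330 8.787
6 3 33.837 -5.893
7 3 -38.968 13.383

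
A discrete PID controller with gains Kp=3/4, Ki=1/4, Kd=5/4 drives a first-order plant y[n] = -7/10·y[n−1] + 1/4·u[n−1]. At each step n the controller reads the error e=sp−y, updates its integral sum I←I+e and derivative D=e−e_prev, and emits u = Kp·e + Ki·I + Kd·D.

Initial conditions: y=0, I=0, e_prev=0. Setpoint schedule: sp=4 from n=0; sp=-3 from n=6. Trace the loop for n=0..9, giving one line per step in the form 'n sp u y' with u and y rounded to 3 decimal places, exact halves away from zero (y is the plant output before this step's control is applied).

(exact arithmetic carried between steps; '≈' marks a value shown rounded to 6 d.p. or computed from one; I and e_prev carry over from the previous line; the table rounds u and y to 3 d.p., halves away from zero)
n=0: y=0, sp=4, e=sp−y=4; I=4, D=e−e_prev=4; u=3/4·4+1/4·4+5/4·4=9; next y=-7/10·0+1/4·9=2.25
n=1: y=2.25, sp=4, e=sp−y=1.75; I=5.75, D=e−e_prev=-2.25; u=3/4·1.75+1/4·5.75+5/4·(-2.25)=-0.0625; next y=-7/10·2.25+1/4·(-0.0625)=-1.590625
n=2: y=-1.590625, sp=4, e=sp−y=5.590625; I=11.340625, D=e−e_prev=3.840625; u=3/4·5.590625+1/4·11.340625+5/4·3.840625≈11.828906; next y=-7/10·(-1.590625)+1/4·11.828906≈4.070664
n=3: y≈4.070664, sp=4, e=sp−y≈-0.070664; I≈11.269961, D=e−e_prev≈-5.661289; u=3/4·(-0.070664)+1/4·11.269961+5/4·(-5.661289)≈-4.312119; next y=-7/10·4.070664+1/4·(-4.312119)≈-3.927495
n=4: y≈-3.927495, sp=4, e=sp−y≈7.927495; I≈19.197456, D=e−e_prev≈7.998159; u=3/4·7.927495+1/4·19.197456+5/4·7.998159≈20.742683; next y=-7/10·(-3.927495)+1/4·20.742683≈7.934917
n=5: y≈7.934917, sp=4, e=sp−y≈-3.934917; I≈15.262539, D=e−e_prev≈-11.862412; u=3/4·(-3.934917)+1/4·15.262539+5/4·(-11.862412)≈-13.963568; next y=-7/10·7.934917+1/4·(-13.963568)≈-9.045334
n=6: y≈-9.045334, sp=-3, e=sp−y≈6.045334; I≈21.307872, D=e−e_prev≈9.980251; u=3/4·6.045334+1/4·21.307872+5/4·9.980251≈22.336282; next y=-7/10·(-9.045334)+1/4·22.336282≈11.915804
n=7: y≈11.915804, sp=-3, e=sp−y≈-14.915804; I≈6.392068, D=e−e_prev≈-20.961138; u=3/4·(-14.915804)+1/4·6.392068+5/4·(-20.961138)≈-35.790259; next y=-7/10·11.915804+1/4·(-35.790259)≈-17.288628
n=8: y≈-17.288628, sp=-3, e=sp−y≈14.288628; I≈20.680696, D=e−e_prev≈29.204432; u=3/4·14.288628+1/4·20.680696+5/4·29.204432≈52.392185; next y=-7/10·(-17.288628)+1/4·52.392185≈25.200086
n=9: y≈25.200086, sp=-3, e=sp−y≈-28.200086; I≈-7.519390, D=e−e_prev≈-42.488713; u=3/4·(-28.200086)+1/4·(-7.519390)+5/4·(-42.488713)≈-76.140803; next y=-7/10·25.200086+1/4·(-76.140803)≈-36.675261

0 4 9.000 0.000
1 4 -0.063 2.250
2 4 11.829 -1.591
3 4 -4.312 4.071
4 4 20.743 -3.927
5 4 -13.964 7.935
6 -3 22.336 -9.045
7 -3 -35.790 11.916
8 -3 52.392 -17.289
9 -3 -76.141 25.200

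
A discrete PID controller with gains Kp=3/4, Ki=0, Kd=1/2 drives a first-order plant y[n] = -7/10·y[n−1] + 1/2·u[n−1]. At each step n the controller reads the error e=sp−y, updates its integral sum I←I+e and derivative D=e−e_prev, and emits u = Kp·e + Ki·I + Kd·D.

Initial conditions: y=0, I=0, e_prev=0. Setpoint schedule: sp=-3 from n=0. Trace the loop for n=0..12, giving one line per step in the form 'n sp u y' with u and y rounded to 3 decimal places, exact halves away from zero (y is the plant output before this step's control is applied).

(exact arithmetic carried between steps; '≈' marks a value shown rounded to 6 d.p. or computed from one; I and e_prev carry over from the previous line; the table rounds u and y to 3 d.p., halves away from zero)
n=0: y=0, sp=-3, e=sp−y=-3; I=-3, D=e−e_prev=-3; u=3/4·(-3)+0·(-3)+1/2·(-3)=-3.75; next y=-7/10·0+1/2·(-3.75)=-1.875
n=1: y=-1.875, sp=-3, e=sp−y=-1.125; I=-4.125, D=e−e_prev=1.875; u=3/4·(-1.125)+0·(-4.125)+1/2·1.875=0.09375; next y=-7/10·(-1.875)+1/2·0.09375=1.359375
n=2: y=1.359375, sp=-3, e=sp−y=-4.359375; I=-8.484375, D=e−e_prev=-3.234375; u=3/4·(-4.359375)+0·(-8.484375)+1/2·(-3.234375)≈-4.886719; next y=-7/10·1.359375+1/2·(-4.886719)≈-3.394922
n=3: y≈-3.394922, sp=-3, e=sp−y≈0.394922; I≈-8.089453, D=e−e_prev≈4.754297; u=3/4·0.394922+0·(-8.089453)+1/2·4.754297≈2.673340; next y=-7/10·(-3.394922)+1/2·2.673340≈3.713115
n=4: y≈3.713115, sp=-3, e=sp−y≈-6.713115; I≈-14.802568, D=e−e_prev≈-7.108037; u=3/4·(-6.713115)+0·(-14.802568)+1/2·(-7.108037)≈-8.588855; next y=-7/10·3.713115+1/2·(-8.588855)≈-6.893608
n=5: y≈-6.893608, sp=-3, e=sp−y≈3.893608; I≈-10.908960, D=e−e_prev≈10.606723; u=3/4·3.893608+0·(-10.908960)+1/2·10.606723≈8.223568; next y=-7/10·(-6.893608)+1/2·8.223568≈8.937310
n=6: y≈8.937310, sp=-3, e=sp−y≈-11.937310; I≈-22.846270, D=e−e_prev≈-15.830918; u=3/4·(-11.937310)+0·(-22.846270)+1/2·(-15.830918)≈-16.868441; next y=-7/10·8.937310+1/2·(-16.868441)≈-14.690337
n=7: y≈-14.690337, sp=-3, e=sp−y≈11.690337; I≈-11.155933, D=e−e_prev≈23.627647; u=3/4·11.690337+0·(-11.155933)+1/2·23.627647≈20.581576; next y=-7/10·(-14.690337)+1/2·20.581576≈20.574024
n=8: y≈20.574024, sp=-3, e=sp−y≈-23.574024; I≈-34.729957, D=e−e_prev≈-35.264362; u=3/4·(-23.574024)+0·(-34.729957)+1/2·(-35.264362)≈-35.312699; next y=-7/10·20.574024+1/2·(-35.312699)≈-32.058167
n=9: y≈-32.058167, sp=-3, e=sp−y≈29.058167; I≈-5.671790, D=e−e_prev≈52.632191; u=3/4·29.058167+0·(-5.671790)+1/2·52.632191≈48.109720; next y=-7/10·(-32.058167)+1/2·48.109720≈46.495577
n=10: y≈46.495577, sp=-3, e=sp−y≈-49.495577; I≈-55.167367, D=e−e_prev≈-78.553743; u=3/4·(-49.495577)+0·(-55.167367)+1/2·(-78.553743)≈-76.398554; next y=-7/10·46.495577+1/2·(-76.398554)≈-70.746181
n=11: y≈-70.746181, sp=-3, e=sp−y≈67.746181; I≈12.578814, D=e−e_prev≈117.241757; u=3/4·67.746181+0·12.578814+1/2·117.241757≈109.430514; next y=-7/10·(-70.746181)+1/2·109.430514≈104.237584
n=12: y≈104.237584, sp=-3, e=sp−y≈-107.237584; I≈-94.658770, D=e−e_prev≈-174.983764; u=3/4·(-107.237584)+0·(-94.658770)+1/2·(-174.983764)≈-167.920070; next y=-7/10·104.237584+1/2·(-167.920070)≈-156.926344

0 -3 -3.750 0.000
1 -3 0.094 -1.875
2 -3 -4.887 1.359
3 -3 2.673 -3.395
4 -3 -8.589 3.713
5 -3 8.224 -6.894
6 -3 -16.868 8.937
7 -3 20.582 -14.690
8 -3 -35.313 20.574
9 -3 48.110 -32.058
10 -3 -76.399 46.496
11 -3 109.431 -70.746
12 -3 -167.920 104.238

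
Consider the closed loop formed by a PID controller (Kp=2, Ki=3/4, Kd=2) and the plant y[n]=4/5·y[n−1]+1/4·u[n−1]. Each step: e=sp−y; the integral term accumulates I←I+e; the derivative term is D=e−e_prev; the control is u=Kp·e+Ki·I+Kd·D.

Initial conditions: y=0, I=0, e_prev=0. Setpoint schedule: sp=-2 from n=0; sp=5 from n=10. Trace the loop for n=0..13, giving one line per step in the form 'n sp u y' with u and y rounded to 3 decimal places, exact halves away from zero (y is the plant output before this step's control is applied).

(exact arithmetic carried between steps; '≈' marks a value shown rounded to 6 d.p. or computed from one; I and e_prev carry over from the previous line; the table rounds u and y to 3 d.p., halves away from zero)
n=0: y=0, sp=-2, e=sp−y=-2; I=-2, D=e−e_prev=-2; u=2·(-2)+3/4·(-2)+2·(-2)=-9.5; next y=4/5·0+1/4·(-9.5)=-2.375
n=1: y=-2.375, sp=-2, e=sp−y=0.375; I=-1.625, D=e−e_prev=2.375; u=2·0.375+3/4·(-1.625)+2·2.375=4.28125; next y=4/5·(-2.375)+1/4·4.28125≈-0.829688
n=2: y≈-0.829688, sp=-2, e=sp−y≈-1.170313; I≈-2.795313, D=e−e_prev≈-1.545313; u=2·(-1.170313)+3/4·(-2.795313)+2·(-1.545313)≈-7.527734; next y=4/5·(-0.829688)+1/4·(-7.527734)≈-2.545684
n=3: y≈-2.545684, sp=-2, e=sp−y≈0.545684; I≈-2.249629, D=e−e_prev≈1.715996; u=2·0.545684+3/4·(-2.249629)+2·1.715996≈2.836138; next y=4/5·(-2.545684)+1/4·2.836138≈-1.327512
n=4: y≈-1.327512, sp=-2, e=sp−y≈-0.672488; I≈-2.922116, D=e−e_prev≈-1.218171; u=2·(-0.672488)+3/4·(-2.922116)+2·(-1.218171)≈-5.972905; next y=4/5·(-1.327512)+1/4·(-5.972905)≈-2.555236
n=5: y≈-2.555236, sp=-2, e=sp−y≈0.555236; I≈-2.366880, D=e−e_prev≈1.227724; u=2·0.555236+3/4·(-2.366880)+2·1.227724≈1.790759; next y=4/5·(-2.555236)+1/4·1.790759≈-1.596499
n=6: y≈-1.596499, sp=-2, e=sp−y≈-0.403501; I≈-2.770381, D=e−e_prev≈-0.958737; u=2·(-0.403501)+3/4·(-2.770381)+2·(-0.958737)≈-4.802262; next y=4/5·(-1.596499)+1/4·(-4.802262)≈-2.477765
n=7: y≈-2.477765, sp=-2, e=sp−y≈0.477765; I≈-2.292617, D=e−e_prev≈0.881266; u=2·0.477765+3/4·(-2.292617)+2·0.881266≈0.998598; next y=4/5·(-2.477765)+1/4·0.998598≈-1.732562
n=8: y≈-1.732562, sp=-2, e=sp−y≈-0.267438; I≈-2.560054, D=e−e_prev≈-0.745203; u=2·(-0.267438)+3/4·(-2.560054)+2·(-0.745203)≈-3.945322; next y=4/5·(-1.732562)+1/4·(-3.945322)≈-2.372380
n=9: y≈-2.372380, sp=-2, e=sp−y≈0.372380; I≈-2.187674, D=e−e_prev≈0.639818; u=2·0.372380+3/4·(-2.187674)+2·0.639818≈0.383640; next y=4/5·(-2.372380)+1/4·0.383640≈-1.801994
n=10: y≈-1.801994, sp=5, e=sp−y≈6.801994; I≈4.614320, D=e−e_prev≈6.429614; u=2·6.801994+3/4·4.614320+2·6.429614≈29.923955; next y=4/5·(-1.801994)+1/4·29.923955≈6.039394
n=11: y≈6.039394, sp=5, e=sp−y≈-1.039394; I≈3.574926, D=e−e_prev≈-7.841388; u=2·(-1.039394)+3/4·3.574926+2·(-7.841388)≈-15.080368; next y=4/5·6.039394+1/4·(-15.080368)≈1.061423
n=12: y≈1.061423, sp=5, e=sp−y≈3.938577; I≈7.513503, D=e−e_prev≈4.977971; u=2·3.938577+3/4·7.513503+2·4.977971≈23.468223; next y=4/5·1.061423+1/4·23.468223≈6.716194
n=13: y≈6.716194, sp=5, e=sp−y≈-1.716194; I≈5.797309, D=e−e_prev≈-5.654771; u=2·(-1.716194)+3/4·5.797309+2·(-5.654771)≈-10.393949; next y=4/5·6.716194+1/4·(-10.393949)≈2.774468

0 -2 -9.500 0.000
1 -2 4.281 -2.375
2 -2 -7.528 -0.830
3 -2 2.836 -2.546
4 -2 -5.973 -1.328
5 -2 1.791 -2.555
6 -2 -4.802 -1.596
7 -2 0.999 -2.478
8 -2 -3.945 -1.733
9 -2 0.384 -2.372
10 5 29.924 -1.802
11 5 -15.080 6.039
12 5 23.468 1.061
13 5 -10.394 6.716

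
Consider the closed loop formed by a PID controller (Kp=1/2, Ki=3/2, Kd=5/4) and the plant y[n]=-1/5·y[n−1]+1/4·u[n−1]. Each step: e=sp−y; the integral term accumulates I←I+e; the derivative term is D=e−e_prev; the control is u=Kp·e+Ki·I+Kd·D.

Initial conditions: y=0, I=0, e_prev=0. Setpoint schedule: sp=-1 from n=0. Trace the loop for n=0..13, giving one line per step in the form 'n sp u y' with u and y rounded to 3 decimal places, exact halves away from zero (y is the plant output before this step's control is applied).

(exact arithmetic carried between steps; '≈' marks a value shown rounded to 6 d.p. or computed from one; I and e_prev carry over from the previous line; the table rounds u and y to 3 d.p., halves away from zero)
n=0: y=0, sp=-1, e=sp−y=-1; I=-1, D=e−e_prev=-1; u=1/2·(-1)+3/2·(-1)+5/4·(-1)=-3.25; next y=-1/5·0+1/4·(-3.25)=-0.8125
n=1: y=-0.8125, sp=-1, e=sp−y=-0.1875; I=-1.1875, D=e−e_prev=0.8125; u=1/2·(-0.1875)+3/2·(-1.1875)+5/4·0.8125=-0.859375; next y=-1/5·(-0.8125)+1/4·(-0.859375)≈-0.052344
n=2: y≈-0.052344, sp=-1, e=sp−y≈-0.947656; I≈-2.135156, D=e−e_prev≈-0.760156; u=1/2·(-0.947656)+3/2·(-2.135156)+5/4·(-0.760156)≈-4.626758; next y=-1/5·(-0.052344)+1/4·(-4.626758)≈-1.146221
n=3: y≈-1.146221, sp=-1, e=sp−y≈0.146221; I≈-1.988936, D=e−e_prev≈1.093877; u=1/2·0.146221+3/2·(-1.988936)+5/4·1.093877≈-1.542947; next y=-1/5·(-1.146221)+1/4·(-1.542947)≈-0.156493
n=4: y≈-0.156493, sp=-1, e=sp−y≈-0.843507; I≈-2.832443, D=e−e_prev≈-0.989728; u=1/2·(-0.843507)+3/2·(-2.832443)+5/4·(-0.989728)≈-5.907578; next y=-1/5·(-0.156493)+1/4·(-5.907578)≈-1.445596
n=5: y≈-1.445596, sp=-1, e=sp−y≈0.445596; I≈-2.386847, D=e−e_prev≈1.289104; u=1/2·0.445596+3/2·(-2.386847)+5/4·1.289104≈-1.746093; next y=-1/5·(-1.445596)+1/4·(-1.746093)≈-0.147404
n=6: y≈-0.147404, sp=-1, e=sp−y≈-0.852596; I≈-3.239443, D=e−e_prev≈-1.298192; u=1/2·(-0.852596)+3/2·(-3.239443)+5/4·(-1.298192)≈-6.908202; next y=-1/5·(-0.147404)+1/4·(-6.908202)≈-1.697570
n=7: y≈-1.697570, sp=-1, e=sp−y≈0.697570; I≈-2.541873, D=e−e_prev≈1.550166; u=1/2·0.697570+3/2·(-2.541873)+5/4·1.550166≈-1.526317; next y=-1/5·(-1.697570)+1/4·(-1.526317)≈-0.042065
n=8: y≈-0.042065, sp=-1, e=sp−y≈-0.957935; I≈-3.499808, D=e−e_prev≈-1.655504; u=1/2·(-0.957935)+3/2·(-3.499808)+5/4·(-1.655504)≈-7.798059; next y=-1/5·(-0.042065)+1/4·(-7.798059)≈-1.941102
n=9: y≈-1.941102, sp=-1, e=sp−y≈0.941102; I≈-2.558706, D=e−e_prev≈1.899036; u=1/2·0.941102+3/2·(-2.558706)+5/4·1.899036≈-0.993713; next y=-1/5·(-1.941102)+1/4·(-0.993713)≈0.139792
n=10: y≈0.139792, sp=-1, e=sp−y≈-1.139792; I≈-3.698498, D=e−e_prev≈-2.080894; u=1/2·(-1.139792)+3/2·(-3.698498)+5/4·(-2.080894)≈-8.718761; next y=-1/5·0.139792+1/4·(-8.718761)≈-2.207649
n=11: y≈-2.207649, sp=-1, e=sp−y≈1.207649; I≈-2.490850, D=e−e_prev≈2.347441; u=1/2·1.207649+3/2·(-2.490850)+5/4·2.347441≈-0.198149; next y=-1/5·(-2.207649)+1/4·(-0.198149)≈0.391992
n=12: y≈0.391992, sp=-1, e=sp−y≈-1.391992; I≈-3.882842, D=e−e_prev≈-2.599641; u=1/2·(-1.391992)+3/2·(-3.882842)+5/4·(-2.599641)≈-9.769811; next y=-1/5·0.391992+1/4·(-9.769811)≈-2.520851
n=13: y≈-2.520851, sp=-1, e=sp−y≈1.520851; I≈-2.361991, D=e−e_prev≈2.912844; u=1/2·1.520851+3/2·(-2.361991)+5/4·2.912844≈0.858494; next y=-1/5·(-2.520851)+1/4·0.858494≈0.718794

0 -1 -3.250 0.000
1 -1 -0.859 -0.813
2 -1 -4.627 -0.052
3 -1 -1.543 -1.146
4 -1 -5.908 -0.156
5 -1 -1.746 -1.446
6 -1 -6.908 -0.147
7 -1 -1.526 -1.698
8 -1 -7.798 -0.042
9 -1 -0.994 -1.941
10 -1 -8.719 0.140
11 -1 -0.198 -2.208
12 -1 -9.770 0.392
13 -1 0.858 -2.521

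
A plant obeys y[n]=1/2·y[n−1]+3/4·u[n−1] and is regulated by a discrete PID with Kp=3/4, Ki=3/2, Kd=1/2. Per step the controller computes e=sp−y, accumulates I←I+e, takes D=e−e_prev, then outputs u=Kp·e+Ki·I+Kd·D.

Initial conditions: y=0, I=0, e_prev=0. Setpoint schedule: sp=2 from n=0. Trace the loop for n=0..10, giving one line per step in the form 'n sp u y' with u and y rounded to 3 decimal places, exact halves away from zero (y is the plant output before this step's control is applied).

(exact arithmetic carried between steps; '≈' marks a value shown rounded to 6 d.p. or computed from one; I and e_prev carry over from the previous line; the table rounds u and y to 3 d.p., halves away from zero)
n=0: y=0, sp=2, e=sp−y=2; I=2, D=e−e_prev=2; u=3/4·2+3/2·2+1/2·2=5.5; next y=1/2·0+3/4·5.5=4.125
n=1: y=4.125, sp=2, e=sp−y=-2.125; I=-0.125, D=e−e_prev=-4.125; u=3/4·(-2.125)+3/2·(-0.125)+1/2·(-4.125)=-3.84375; next y=1/2·4.125+3/4·(-3.84375)≈-0.820313
n=2: y≈-0.820313, sp=2, e=sp−y≈2.820313; I≈2.695313, D=e−e_prev≈4.945313; u=3/4·2.820313+3/2·2.695313+1/2·4.945313≈8.630859; next y=1/2·(-0.820313)+3/4·8.630859≈6.062988
n=3: y≈6.062988, sp=2, e=sp−y≈-4.062988; I≈-1.367676, D=e−e_prev≈-6.883301; u=3/4·(-4.062988)+3/2·(-1.367676)+1/2·(-6.883301)≈-8.540405; next y=1/2·6.062988+3/4·(-8.540405)≈-3.373810
n=4: y≈-3.373810, sp=2, e=sp−y≈5.373810; I≈4.006134, D=e−e_prev≈9.436798; u=3/4·5.373810+3/2·4.006134+1/2·9.436798≈14.757957; next y=1/2·(-3.373810)+3/4·14.757957≈9.381563
n=5: y≈9.381563, sp=2, e=sp−y≈-7.381563; I≈-3.375429, D=e−e_prev≈-12.755373; u=3/4·(-7.381563)+3/2·(-3.375429)+1/2·(-12.755373)≈-16.977003; next y=1/2·9.381563+3/4·(-16.977003)≈-8.041970
n=6: y≈-8.041970, sp=2, e=sp−y≈10.041970; I≈6.666541, D=e−e_prev≈17.423534; u=3/4·10.041970+3/2·6.666541+1/2·17.423534≈26.243056; next y=1/2·(-8.041970)+3/4·26.243056≈15.661307
n=7: y≈15.661307, sp=2, e=sp−y≈-13.661307; I≈-6.994766, D=e−e_prev≈-23.703277; u=3/4·(-13.661307)+3/2·(-6.994766)+1/2·(-23.703277)≈-32.589768; next y=1/2·15.661307+3/4·(-32.589768)≈-16.611672
n=8: y≈-16.611672, sp=2, e=sp−y≈18.611672; I≈11.616906, D=e−e_prev≈32.272979; u=3/4·18.611672+3/2·11.616906+1/2·32.272979≈47.520604; next y=1/2·(-16.611672)+3/4·47.520604≈27.334617
n=9: y≈27.334617, sp=2, e=sp−y≈-25.334617; I≈-13.717710, D=e−e_prev≈-43.946289; u=3/4·(-25.334617)+3/2·(-13.717710)+1/2·(-43.946289)≈-61.550672; next y=1/2·27.334617+3/4·(-61.550672)≈-32.495696
n=10: y≈-32.495696, sp=2, e=sp−y≈34.495696; I≈20.777986, D=e−e_prev≈59.830312; u=3/4·34.495696+3/2·20.777986+1/2·59.830312≈86.953907; next y=1/2·(-32.495696)+3/4·86.953907≈48.967582

0 2 5.500 0.000
1 2 -3.844 4.125
2 2 8.631 -0.820
3 2 -8.540 6.063
4 2 14.758 -3.374
5 2 -16.977 9.382
6 2 26.243 -8.042
7 2 -32.590 15.661
8 2 47.521 -16.612
9 2 -61.551 27.335
10 2 86.954 -32.496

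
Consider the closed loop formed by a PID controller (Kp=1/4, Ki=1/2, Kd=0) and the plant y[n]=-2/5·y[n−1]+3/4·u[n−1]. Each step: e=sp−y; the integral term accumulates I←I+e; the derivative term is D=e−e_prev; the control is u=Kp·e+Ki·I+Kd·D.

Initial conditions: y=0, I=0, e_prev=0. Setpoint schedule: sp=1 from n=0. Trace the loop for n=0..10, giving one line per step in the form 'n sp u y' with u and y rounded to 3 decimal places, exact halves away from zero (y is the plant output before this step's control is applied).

(exact arithmetic carried between steps; '≈' marks a value shown rounded to 6 d.p. or computed from one; I and e_prev carry over from the previous line; the table rounds u and y to 3 d.p., halves away from zero)
n=0: y=0, sp=1, e=sp−y=1; I=1, D=e−e_prev=1; u=1/4·1+1/2·1+0·1=0.75; next y=-2/5·0+3/4·0.75=0.5625
n=1: y=0.5625, sp=1, e=sp−y=0.4375; I=1.4375, D=e−e_prev=-0.5625; u=1/4·0.4375+1/2·1.4375+0·(-0.5625)=0.828125; next y=-2/5·0.5625+3/4·0.828125≈0.396094
n=2: y≈0.396094, sp=1, e=sp−y≈0.603906; I≈2.041406, D=e−e_prev≈0.166406; u=1/4·0.603906+1/2·2.041406+0·0.166406≈1.171680; next y=-2/5·0.396094+3/4·1.171680≈0.720322
n=3: y≈0.720322, sp=1, e=sp−y≈0.279678; I≈2.321084, D=e−e_prev≈-0.324229; u=1/4·0.279678+1/2·2.321084+0·(-0.324229)≈1.230461; next y=-2/5·0.720322+3/4·1.230461≈0.634717
n=4: y≈0.634717, sp=1, e=sp−y≈0.365283; I≈2.686367, D=e−e_prev≈0.085605; u=1/4·0.365283+1/2·2.686367+0·0.085605≈1.434504; next y=-2/5·0.634717+3/4·1.434504≈0.821991
n=5: y≈0.821991, sp=1, e=sp−y≈0.178009; I≈2.864376, D=e−e_prev≈-0.187274; u=1/4·0.178009+1/2·2.864376+0·(-0.187274)≈1.476690; next y=-2/5·0.821991+3/4·1.476690≈0.778721
n=6: y≈0.778721, sp=1, e=sp−y≈0.221279; I≈3.085655, D=e−e_prev≈0.043270; u=1/4·0.221279+1/2·3.085655+0·0.043270≈1.598147; next y=-2/5·0.778721+3/4·1.598147≈0.887122
n=7: y≈0.887122, sp=1, e=sp−y≈0.112878; I≈3.198533, D=e−e_prev≈-0.108401; u=1/4·0.112878+1/2·3.198533+0·(-0.108401)≈1.627486; next y=-2/5·0.887122+3/4·1.627486≈0.865766
n=8: y≈0.865766, sp=1, e=sp−y≈0.134234; I≈3.332767, D=e−e_prev≈0.021356; u=1/4·0.134234+1/2·3.332767+0·0.021356≈1.699942; next y=-2/5·0.865766+3/4·1.699942≈0.928650
n=9: y≈0.928650, sp=1, e=sp−y≈0.071350; I≈3.404117, D=e−e_prev≈-0.062885; u=1/4·0.071350+1/2·3.404117+0·(-0.062885)≈1.719896; next y=-2/5·0.928650+3/4·1.719896≈0.918462
n=10: y≈0.918462, sp=1, e=sp−y≈0.081538; I≈3.485655, D=e−e_prev≈0.010189; u=1/4·0.081538+1/2·3.485655+0·0.010189≈1.763212; next y=-2/5·0.918462+3/4·1.763212≈0.955024

0 1 0.750 0.000
1 1 0.828 0.563
2 1 1.172 0.396
3 1 1.230 0.720
4 1 1.435 0.635
5 1 1.477 0.822
6 1 1.598 0.779
7 1 1.627 0.887
8 1 1.700 0.866
9 1 1.720 0.929
10 1 1.763 0.918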